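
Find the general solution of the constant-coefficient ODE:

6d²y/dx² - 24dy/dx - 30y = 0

Characteristic equation: 6r² - 24r - 30 = 0
Divide by 6: r² - 4r - 5 = 0
Roots: r = 5, -1 (distinct real)
General solution: y = C₁e^(5x) + C₂e^(-x)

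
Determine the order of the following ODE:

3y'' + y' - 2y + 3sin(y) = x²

The order is 2 (highest derivative is of order 2).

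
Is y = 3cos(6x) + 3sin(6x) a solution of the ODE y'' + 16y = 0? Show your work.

Verification:
y'' = -108cos(6x) - 108sin(6x)
y'' + 16y ≠ 0 (frequency mismatch: got 36 instead of 16)

No, it is not a solution.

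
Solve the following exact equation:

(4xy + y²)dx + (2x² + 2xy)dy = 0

Verify exactness: ∂M/∂y = ∂N/∂x ✓
Find F(x,y) such that ∂F/∂x = M, ∂F/∂y = N
Solution: 2x²y + xy² = C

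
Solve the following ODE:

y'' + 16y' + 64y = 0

Characteristic equation: r² + 16r + 64 = 0
Factored: (r + 8)² = 0
Repeated root: r = -8
General solution: y = (C₁ + C₂x)e^(-8x)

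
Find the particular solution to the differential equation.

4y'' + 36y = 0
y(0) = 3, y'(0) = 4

General solution: y = C₁cos(3x) + C₂sin(3x)
Complex roots r = ±3i
Applying ICs: C₁ = 3, C₂ = 4/3
Particular solution: y = 3cos(3x) + (4/3)sin(3x)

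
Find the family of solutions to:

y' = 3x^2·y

Separating variables and integrating:
ln|y| = x^3 + C

General solution: y = Ce^(x^3)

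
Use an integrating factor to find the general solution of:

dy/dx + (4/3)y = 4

Using integrating factor method:

General solution: y = 3 + Ce^(-4x/3)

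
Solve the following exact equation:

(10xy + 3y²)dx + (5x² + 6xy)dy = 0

Verify exactness: ∂M/∂y = ∂N/∂x ✓
Find F(x,y) such that ∂F/∂x = M, ∂F/∂y = N
Solution: 5x²y + 3xy² = C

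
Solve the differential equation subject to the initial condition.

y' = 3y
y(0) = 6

General solution: y = Ce^(3x)
Applying IC y(0) = 6:
Particular solution: y = 6e^(3x)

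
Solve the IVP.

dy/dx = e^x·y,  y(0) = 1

General solution: y = Ce^(e^x)
Applying IC y(0) = 1:
Particular solution: y = e^(e^x - 1)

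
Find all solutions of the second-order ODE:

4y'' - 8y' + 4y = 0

Characteristic equation: 4r² - 8r + 4 = 0
Divide by 4: r² - 2r + 1 = 0
Factored: (r - 1)² = 0
Repeated root: r = 1
General solution: y = (C₁ + C₂x)e^x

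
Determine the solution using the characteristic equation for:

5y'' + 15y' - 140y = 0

Characteristic equation: 5r² + 15r - 140 = 0
Divide by 5: r² + 3r - 28 = 0
Roots: r = 4, -7 (distinct real)
General solution: y = C₁e^(4x) + C₂e^(-7x)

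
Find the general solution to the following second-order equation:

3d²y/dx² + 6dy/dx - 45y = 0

Characteristic equation: 3r² + 6r - 45 = 0
Divide by 3: r² + 2r - 15 = 0
Roots: r = 3, -5 (distinct real)
General solution: y = C₁e^(3x) + C₂e^(-5x)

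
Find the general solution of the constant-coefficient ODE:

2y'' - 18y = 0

Characteristic equation: 2r² - 18 = 0
Divide by 2: r² - 9 = 0
Roots: r = 3, -3 (distinct real)
General solution: y = C₁e^(3x) + C₂e^(-3x)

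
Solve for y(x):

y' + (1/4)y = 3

Using integrating factor method:

General solution: y = 12 + Ce^(-x/4)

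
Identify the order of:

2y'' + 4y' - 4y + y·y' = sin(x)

The order is 2 (highest derivative is of order 2).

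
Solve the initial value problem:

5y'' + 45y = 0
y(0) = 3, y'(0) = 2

General solution: y = C₁cos(3x) + C₂sin(3x)
Complex roots r = ±3i
Applying ICs: C₁ = 3, C₂ = 2/3
Particular solution: y = 3cos(3x) + (2/3)sin(3x)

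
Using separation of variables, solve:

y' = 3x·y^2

Separating variables and integrating:
-1/y = 3x^2/2 + C

General solution: y^-1 = (-3/2)x^2 + C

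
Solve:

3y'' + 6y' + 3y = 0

Characteristic equation: 3r² + 6r + 3 = 0
Divide by 3: r² + 2r + 1 = 0
Factored: (r + 1)² = 0
Repeated root: r = -1
General solution: y = (C₁ + C₂x)e^(-x)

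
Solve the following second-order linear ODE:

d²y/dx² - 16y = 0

Characteristic equation: r² - 16 = 0
Roots: r = 4, -4 (distinct real)
General solution: y = C₁e^(4x) + C₂e^(-4x)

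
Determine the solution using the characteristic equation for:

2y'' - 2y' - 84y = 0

Characteristic equation: 2r² - 2r - 84 = 0
Divide by 2: r² - r - 42 = 0
Roots: r = 7, -6 (distinct real)
General solution: y = C₁e^(7x) + C₂e^(-6x)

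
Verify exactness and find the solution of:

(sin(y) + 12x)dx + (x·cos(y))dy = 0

Verify exactness: ∂M/∂y = ∂N/∂x ✓
Find F(x,y) such that ∂F/∂x = M, ∂F/∂y = N
Solution: x·sin(y) + 6x² = C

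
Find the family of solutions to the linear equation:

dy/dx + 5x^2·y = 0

Using integrating factor method:

General solution: y = Ce^(-5x^3/3)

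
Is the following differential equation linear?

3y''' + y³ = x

No. Nonlinear (y³ term)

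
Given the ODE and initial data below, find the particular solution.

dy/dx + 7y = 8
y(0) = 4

General solution: y = 8/7 + Ce^(-7x)
Applying y(0) = 4: C = 4 - 8/7 = 20/7
Particular solution: y = 8/7 + (20/7)e^(-7x)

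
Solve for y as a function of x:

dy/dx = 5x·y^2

Separating variables and integrating:
-1/y = 5x^2/2 + C

General solution: y^-1 = (-5/2)x^2 + C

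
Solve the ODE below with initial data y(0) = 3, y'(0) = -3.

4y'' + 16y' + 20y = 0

General solution: y = e^(-2x)(C₁cos(x) + C₂sin(x))
Complex roots r = -2 ± i
Applying ICs: C₁ = 3, C₂ = 3
Particular solution: y = e^(-2x)(3cos(x) + 3sin(x))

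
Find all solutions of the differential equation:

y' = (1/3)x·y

Separating variables and integrating:
ln|y| = x^2/6 + C

General solution: y = Ce^(x^2/6)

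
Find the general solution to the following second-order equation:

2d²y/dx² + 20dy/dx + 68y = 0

Characteristic equation: 2r² + 20r + 68 = 0
Divide by 2: r² + 10r + 34 = 0
Roots: r = -5 ± 3i (complex conjugates)
General solution: y = e^(-5x)(C₁cos(3x) + C₂sin(3x))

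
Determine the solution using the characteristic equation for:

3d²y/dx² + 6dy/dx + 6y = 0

Characteristic equation: 3r² + 6r + 6 = 0
Divide by 3: r² + 2r + 2 = 0
Roots: r = -1 ± i (complex conjugates)
General solution: y = e^(-x)(C₁cos(x) + C₂sin(x))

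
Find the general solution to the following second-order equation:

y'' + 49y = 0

Characteristic equation: r² + 49 = 0
Roots: r = ±7i (complex conjugates)
General solution: y = C₁cos(7x) + C₂sin(7x)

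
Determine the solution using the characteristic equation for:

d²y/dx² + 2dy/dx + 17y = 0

Characteristic equation: r² + 2r + 17 = 0
Roots: r = -1 ± 4i (complex conjugates)
General solution: y = e^(-x)(C₁cos(4x) + C₂sin(4x))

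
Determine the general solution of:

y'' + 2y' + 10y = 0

Characteristic equation: r² + 2r + 10 = 0
Roots: r = -1 ± 3i (complex conjugates)
General solution: y = e^(-x)(C₁cos(3x) + C₂sin(3x))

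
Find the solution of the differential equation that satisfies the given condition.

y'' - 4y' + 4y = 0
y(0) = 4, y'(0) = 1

General solution: y = (C₁ + C₂x)e^(2x)
Repeated root r = 2
Applying ICs: C₁ = 4, C₂ = -7
Particular solution: y = (4 - 7x)e^(2x)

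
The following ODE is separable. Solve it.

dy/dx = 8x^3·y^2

Separating variables and integrating:
-1/y = 2x^4 + C

General solution: y^-1 = -2x^4 + C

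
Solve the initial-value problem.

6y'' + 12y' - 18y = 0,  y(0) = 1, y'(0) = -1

General solution: y = C₁e^x + C₂e^(-3x)
Applying ICs: C₁ = 1/2, C₂ = 1/2
Particular solution: y = (1/2)e^x + (1/2)e^(-3x)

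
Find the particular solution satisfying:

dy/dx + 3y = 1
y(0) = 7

General solution: y = 1/3 + Ce^(-3x)
Applying y(0) = 7: C = 7 - 1/3 = 20/3
Particular solution: y = 1/3 + (20/3)e^(-3x)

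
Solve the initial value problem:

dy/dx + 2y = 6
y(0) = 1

General solution: y = 3 + Ce^(-2x)
Applying y(0) = 1: C = 1 - 3 = -2
Particular solution: y = 3 - 2e^(-2x)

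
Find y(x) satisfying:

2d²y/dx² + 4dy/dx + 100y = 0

Characteristic equation: 2r² + 4r + 100 = 0
Divide by 2: r² + 2r + 50 = 0
Roots: r = -1 ± 7i (complex conjugates)
General solution: y = e^(-x)(C₁cos(7x) + C₂sin(7x))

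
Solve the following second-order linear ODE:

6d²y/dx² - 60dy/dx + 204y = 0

Characteristic equation: 6r² - 60r + 204 = 0
Divide by 6: r² - 10r + 34 = 0
Roots: r = 5 ± 3i (complex conjugates)
General solution: y = e^(5x)(C₁cos(3x) + C₂sin(3x))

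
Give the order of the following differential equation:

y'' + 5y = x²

The order is 2 (highest derivative is of order 2).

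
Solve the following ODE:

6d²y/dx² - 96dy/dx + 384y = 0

Characteristic equation: 6r² - 96r + 384 = 0
Divide by 6: r² - 16r + 64 = 0
Factored: (r - 8)² = 0
Repeated root: r = 8
General solution: y = (C₁ + C₂x)e^(8x)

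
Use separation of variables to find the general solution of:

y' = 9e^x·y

Separating variables and integrating:
ln|y| = 9e^x + C

General solution: y = Ce^(9e^x)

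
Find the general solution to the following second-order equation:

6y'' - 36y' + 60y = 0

Characteristic equation: 6r² - 36r + 60 = 0
Divide by 6: r² - 6r + 10 = 0
Roots: r = 3 ± i (complex conjugates)
General solution: y = e^(3x)(C₁cos(x) + C₂sin(x))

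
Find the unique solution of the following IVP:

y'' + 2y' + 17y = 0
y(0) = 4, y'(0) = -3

General solution: y = e^(-x)(C₁cos(4x) + C₂sin(4x))
Complex roots r = -1 ± 4i
Applying ICs: C₁ = 4, C₂ = 1/4
Particular solution: y = e^(-x)(4cos(4x) + (1/4)sin(4x))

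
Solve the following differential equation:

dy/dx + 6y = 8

Using integrating factor method:

General solution: y = 4/3 + Ce^(-6x)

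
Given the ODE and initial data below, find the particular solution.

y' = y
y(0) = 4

General solution: y = Ce^x
Applying IC y(0) = 4:
Particular solution: y = 4e^x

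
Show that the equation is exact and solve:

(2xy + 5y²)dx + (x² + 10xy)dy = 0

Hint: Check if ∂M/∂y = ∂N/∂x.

Verify exactness: ∂M/∂y = ∂N/∂x ✓
Find F(x,y) such that ∂F/∂x = M, ∂F/∂y = N
Solution: x²y + 5xy² = C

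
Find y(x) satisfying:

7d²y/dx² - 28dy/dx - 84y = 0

Characteristic equation: 7r² - 28r - 84 = 0
Divide by 7: r² - 4r - 12 = 0
Roots: r = 6, -2 (distinct real)
General solution: y = C₁e^(6x) + C₂e^(-2x)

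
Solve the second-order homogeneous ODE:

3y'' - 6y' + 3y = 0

Characteristic equation: 3r² - 6r + 3 = 0
Divide by 3: r² - 2r + 1 = 0
Factored: (r - 1)² = 0
Repeated root: r = 1
General solution: y = (C₁ + C₂x)e^x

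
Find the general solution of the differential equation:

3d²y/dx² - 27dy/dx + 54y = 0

Characteristic equation: 3r² - 27r + 54 = 0
Divide by 3: r² - 9r + 18 = 0
Roots: r = 6, 3 (distinct real)
General solution: y = C₁e^(6x) + C₂e^(3x)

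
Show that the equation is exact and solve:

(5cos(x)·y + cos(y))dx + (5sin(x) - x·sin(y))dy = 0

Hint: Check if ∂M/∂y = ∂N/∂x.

Verify exactness: ∂M/∂y = ∂N/∂x ✓
Find F(x,y) such that ∂F/∂x = M, ∂F/∂y = N
Solution: 5sin(x)·y + x·cos(y) = C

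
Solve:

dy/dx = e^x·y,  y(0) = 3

General solution: y = Ce^(e^x)
Applying IC y(0) = 3:
Particular solution: y = 3e^(e^x - 1)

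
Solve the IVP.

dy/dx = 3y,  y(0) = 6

General solution: y = Ce^(3x)
Applying IC y(0) = 6:
Particular solution: y = 6e^(3x)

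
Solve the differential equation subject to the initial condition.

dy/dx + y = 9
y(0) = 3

General solution: y = 9 + Ce^(-x)
Applying y(0) = 3: C = 3 - 9 = -6
Particular solution: y = 9 - 6e^(-x)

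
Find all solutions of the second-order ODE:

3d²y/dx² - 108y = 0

Characteristic equation: 3r² - 108 = 0
Divide by 3: r² - 36 = 0
Roots: r = 6, -6 (distinct real)
General solution: y = C₁e^(6x) + C₂e^(-6x)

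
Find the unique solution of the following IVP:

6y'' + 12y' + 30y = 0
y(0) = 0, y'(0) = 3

General solution: y = e^(-x)(C₁cos(2x) + C₂sin(2x))
Complex roots r = -1 ± 2i
Applying ICs: C₁ = 0, C₂ = 3/2
Particular solution: y = e^(-x)((3/2)sin(2x))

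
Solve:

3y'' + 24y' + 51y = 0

Characteristic equation: 3r² + 24r + 51 = 0
Divide by 3: r² + 8r + 17 = 0
Roots: r = -4 ± i (complex conjugates)
General solution: y = e^(-4x)(C₁cos(x) + C₂sin(x))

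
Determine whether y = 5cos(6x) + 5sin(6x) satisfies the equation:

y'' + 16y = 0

Verification:
y'' = -180cos(6x) - 180sin(6x)
y'' + 16y ≠ 0 (frequency mismatch: got 36 instead of 16)

No, it is not a solution.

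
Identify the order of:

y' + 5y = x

The order is 1 (highest derivative is of order 1).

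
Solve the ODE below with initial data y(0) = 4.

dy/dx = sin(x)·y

General solution: y = Ce^(-cos(x))
Applying IC y(0) = 4:
Particular solution: y = 4e^(1-cos(x))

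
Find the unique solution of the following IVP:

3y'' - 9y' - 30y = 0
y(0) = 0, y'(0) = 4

General solution: y = C₁e^(5x) + C₂e^(-2x)
Applying ICs: C₁ = 4/7, C₂ = -4/7
Particular solution: y = (4/7)e^(5x) - (4/7)e^(-2x)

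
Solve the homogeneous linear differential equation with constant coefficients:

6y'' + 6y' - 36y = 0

Characteristic equation: 6r² + 6r - 36 = 0
Divide by 6: r² + r - 6 = 0
Roots: r = 2, -3 (distinct real)
General solution: y = C₁e^(2x) + C₂e^(-3x)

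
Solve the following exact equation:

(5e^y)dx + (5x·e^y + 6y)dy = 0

Verify exactness: ∂M/∂y = ∂N/∂x ✓
Find F(x,y) such that ∂F/∂x = M, ∂F/∂y = N
Solution: 5x·e^y + 3y² = C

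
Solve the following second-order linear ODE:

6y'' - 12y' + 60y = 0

Characteristic equation: 6r² - 12r + 60 = 0
Divide by 6: r² - 2r + 10 = 0
Roots: r = 1 ± 3i (complex conjugates)
General solution: y = e^x(C₁cos(3x) + C₂sin(3x))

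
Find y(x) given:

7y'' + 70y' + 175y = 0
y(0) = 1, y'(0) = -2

General solution: y = (C₁ + C₂x)e^(-5x)
Repeated root r = -5
Applying ICs: C₁ = 1, C₂ = 3
Particular solution: y = (1 + 3x)e^(-5x)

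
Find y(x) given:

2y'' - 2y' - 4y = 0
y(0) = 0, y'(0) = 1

General solution: y = C₁e^(2x) + C₂e^(-x)
Applying ICs: C₁ = 1/3, C₂ = -1/3
Particular solution: y = (1/3)e^(2x) - (1/3)e^(-x)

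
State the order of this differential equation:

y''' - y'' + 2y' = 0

The order is 3 (highest derivative is of order 3).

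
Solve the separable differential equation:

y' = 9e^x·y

Separating variables and integrating:
ln|y| = 9e^x + C

General solution: y = Ce^(9e^x)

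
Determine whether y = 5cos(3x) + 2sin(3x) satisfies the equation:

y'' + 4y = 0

Verification:
y'' = -45cos(3x) - 18sin(3x)
y'' + 4y ≠ 0 (frequency mismatch: got 9 instead of 4)

No, it is not a solution.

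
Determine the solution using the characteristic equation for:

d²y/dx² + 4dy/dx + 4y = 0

Characteristic equation: r² + 4r + 4 = 0
Factored: (r + 2)² = 0
Repeated root: r = -2
General solution: y = (C₁ + C₂x)e^(-2x)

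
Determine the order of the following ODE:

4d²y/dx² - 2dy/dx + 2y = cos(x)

The order is 2 (highest derivative is of order 2).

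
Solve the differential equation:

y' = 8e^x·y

Separating variables and integrating:
ln|y| = 8e^x + C

General solution: y = Ce^(8e^x)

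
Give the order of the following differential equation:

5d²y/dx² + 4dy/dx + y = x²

The order is 2 (highest derivative is of order 2).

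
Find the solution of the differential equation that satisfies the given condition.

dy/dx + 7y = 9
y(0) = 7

General solution: y = 9/7 + Ce^(-7x)
Applying y(0) = 7: C = 7 - 9/7 = 40/7
Particular solution: y = 9/7 + (40/7)e^(-7x)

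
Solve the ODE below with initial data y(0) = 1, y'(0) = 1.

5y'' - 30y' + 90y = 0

General solution: y = e^(3x)(C₁cos(3x) + C₂sin(3x))
Complex roots r = 3 ± 3i
Applying ICs: C₁ = 1, C₂ = -2/3
Particular solution: y = e^(3x)(cos(3x) - (2/3)sin(3x))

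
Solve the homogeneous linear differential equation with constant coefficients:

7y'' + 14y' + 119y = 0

Characteristic equation: 7r² + 14r + 119 = 0
Divide by 7: r² + 2r + 17 = 0
Roots: r = -1 ± 4i (complex conjugates)
General solution: y = e^(-x)(C₁cos(4x) + C₂sin(4x))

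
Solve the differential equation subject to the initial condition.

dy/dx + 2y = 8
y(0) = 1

General solution: y = 4 + Ce^(-2x)
Applying y(0) = 1: C = 1 - 4 = -3
Particular solution: y = 4 - 3e^(-2x)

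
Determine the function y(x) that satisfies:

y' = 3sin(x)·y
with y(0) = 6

General solution: y = Ce^(-3cos(x))
Applying IC y(0) = 6:
Particular solution: y = 6e^(3(1-cos(x)))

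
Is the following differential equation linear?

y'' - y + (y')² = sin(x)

No. Nonlinear ((y')² term)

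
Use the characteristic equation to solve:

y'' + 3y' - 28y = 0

Characteristic equation: r² + 3r - 28 = 0
Roots: r = 4, -7 (distinct real)
General solution: y = C₁e^(4x) + C₂e^(-7x)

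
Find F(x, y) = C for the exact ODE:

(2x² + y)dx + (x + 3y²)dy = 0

Verify exactness: ∂M/∂y = ∂N/∂x ✓
Find F(x,y) such that ∂F/∂x = M, ∂F/∂y = N
Solution: 2x³/3 + xy + y³ = C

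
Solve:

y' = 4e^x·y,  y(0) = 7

General solution: y = Ce^(4e^x)
Applying IC y(0) = 7:
Particular solution: y = 7e^(4(e^x - 1))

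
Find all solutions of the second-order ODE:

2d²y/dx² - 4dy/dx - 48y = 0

Characteristic equation: 2r² - 4r - 48 = 0
Divide by 2: r² - 2r - 24 = 0
Roots: r = 6, -4 (distinct real)
General solution: y = C₁e^(6x) + C₂e^(-4x)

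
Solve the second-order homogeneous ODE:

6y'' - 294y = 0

Characteristic equation: 6r² - 294 = 0
Divide by 6: r² - 49 = 0
Roots: r = 7, -7 (distinct real)
General solution: y = C₁e^(7x) + C₂e^(-7x)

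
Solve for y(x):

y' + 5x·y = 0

Using integrating factor method:

General solution: y = Ce^(-5x^2/2)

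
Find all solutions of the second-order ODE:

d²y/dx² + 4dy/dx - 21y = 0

Characteristic equation: r² + 4r - 21 = 0
Roots: r = 3, -7 (distinct real)
General solution: y = C₁e^(3x) + C₂e^(-7x)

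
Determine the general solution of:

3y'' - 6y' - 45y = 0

Characteristic equation: 3r² - 6r - 45 = 0
Divide by 3: r² - 2r - 15 = 0
Roots: r = 5, -3 (distinct real)
General solution: y = C₁e^(5x) + C₂e^(-3x)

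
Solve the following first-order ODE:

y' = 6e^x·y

Separating variables and integrating:
ln|y| = 6e^x + C

General solution: y = Ce^(6e^x)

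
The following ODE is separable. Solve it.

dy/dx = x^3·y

Separating variables and integrating:
ln|y| = x^4/4 + C

General solution: y = Ce^(x^4/4)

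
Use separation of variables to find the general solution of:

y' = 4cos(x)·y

Separating variables and integrating:
ln|y| = 4sin(x) + C

General solution: y = Ce^(4sin(x))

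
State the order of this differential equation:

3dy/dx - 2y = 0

The order is 1 (highest derivative is of order 1).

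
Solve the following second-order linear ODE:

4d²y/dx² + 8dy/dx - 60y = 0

Characteristic equation: 4r² + 8r - 60 = 0
Divide by 4: r² + 2r - 15 = 0
Roots: r = 3, -5 (distinct real)
General solution: y = C₁e^(3x) + C₂e^(-5x)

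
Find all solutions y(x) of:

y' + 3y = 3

Using integrating factor method:

General solution: y = 1 + Ce^(-3x)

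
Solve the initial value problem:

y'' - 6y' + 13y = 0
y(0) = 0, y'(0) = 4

General solution: y = e^(3x)(C₁cos(2x) + C₂sin(2x))
Complex roots r = 3 ± 2i
Applying ICs: C₁ = 0, C₂ = 2
Particular solution: y = e^(3x)(2sin(2x))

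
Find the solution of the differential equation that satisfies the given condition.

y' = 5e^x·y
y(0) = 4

General solution: y = Ce^(5e^x)
Applying IC y(0) = 4:
Particular solution: y = 4e^(5(e^x - 1))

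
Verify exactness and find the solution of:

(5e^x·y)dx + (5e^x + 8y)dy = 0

Verify exactness: ∂M/∂y = ∂N/∂x ✓
Find F(x,y) such that ∂F/∂x = M, ∂F/∂y = N
Solution: 5e^x·y + 4y² = C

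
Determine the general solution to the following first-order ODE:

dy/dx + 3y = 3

Using integrating factor method:

General solution: y = 1 + Ce^(-3x)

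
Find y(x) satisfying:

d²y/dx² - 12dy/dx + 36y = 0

Characteristic equation: r² - 12r + 36 = 0
Factored: (r - 6)² = 0
Repeated root: r = 6
General solution: y = (C₁ + C₂x)e^(6x)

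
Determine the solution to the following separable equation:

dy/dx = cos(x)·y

Separating variables and integrating:
ln|y| = sin(x) + C

General solution: y = Ce^(sin(x))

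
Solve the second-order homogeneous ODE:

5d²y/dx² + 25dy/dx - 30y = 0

Characteristic equation: 5r² + 25r - 30 = 0
Divide by 5: r² + 5r - 6 = 0
Roots: r = 1, -6 (distinct real)
General solution: y = C₁e^x + C₂e^(-6x)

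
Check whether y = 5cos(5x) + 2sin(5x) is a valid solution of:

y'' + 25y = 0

Verification:
y'' = -125cos(5x) - 50sin(5x)
y'' + 25y = 0 ✓

Yes, it is a solution.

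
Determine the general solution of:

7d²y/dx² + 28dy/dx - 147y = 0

Characteristic equation: 7r² + 28r - 147 = 0
Divide by 7: r² + 4r - 21 = 0
Roots: r = 3, -7 (distinct real)
General solution: y = C₁e^(3x) + C₂e^(-7x)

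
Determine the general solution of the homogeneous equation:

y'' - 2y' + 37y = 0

Characteristic equation: r² - 2r + 37 = 0
Roots: r = 1 ± 6i (complex conjugates)
General solution: y = e^x(C₁cos(6x) + C₂sin(6x))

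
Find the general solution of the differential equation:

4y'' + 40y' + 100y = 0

Characteristic equation: 4r² + 40r + 100 = 0
Divide by 4: r² + 10r + 25 = 0
Factored: (r + 5)² = 0
Repeated root: r = -5
General solution: y = (C₁ + C₂x)e^(-5x)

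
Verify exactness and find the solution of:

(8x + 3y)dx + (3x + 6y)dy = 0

Verify exactness: ∂M/∂y = ∂N/∂x ✓
Find F(x,y) such that ∂F/∂x = M, ∂F/∂y = N
Solution: 4x² + 3xy + 3y² = C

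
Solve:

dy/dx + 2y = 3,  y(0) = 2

General solution: y = 3/2 + Ce^(-2x)
Applying y(0) = 2: C = 2 - 3/2 = 1/2
Particular solution: y = 3/2 + (1/2)e^(-2x)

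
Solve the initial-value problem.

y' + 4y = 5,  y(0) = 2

General solution: y = 5/4 + Ce^(-4x)
Applying y(0) = 2: C = 2 - 5/4 = 3/4
Particular solution: y = 5/4 + (3/4)e^(-4x)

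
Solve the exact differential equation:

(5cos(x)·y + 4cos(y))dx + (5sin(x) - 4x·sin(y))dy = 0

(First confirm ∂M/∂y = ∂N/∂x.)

Verify exactness: ∂M/∂y = ∂N/∂x ✓
Find F(x,y) such that ∂F/∂x = M, ∂F/∂y = N
Solution: 5sin(x)·y + 4x·cos(y) = C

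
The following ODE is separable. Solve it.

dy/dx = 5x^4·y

Separating variables and integrating:
ln|y| = x^5 + C

General solution: y = Ce^(x^5)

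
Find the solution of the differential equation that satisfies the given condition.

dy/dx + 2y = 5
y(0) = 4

General solution: y = 5/2 + Ce^(-2x)
Applying y(0) = 4: C = 4 - 5/2 = 3/2
Particular solution: y = 5/2 + (3/2)e^(-2x)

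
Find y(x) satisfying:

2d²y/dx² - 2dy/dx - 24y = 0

Characteristic equation: 2r² - 2r - 24 = 0
Divide by 2: r² - r - 12 = 0
Roots: r = 4, -3 (distinct real)
General solution: y = C₁e^(4x) + C₂e^(-3x)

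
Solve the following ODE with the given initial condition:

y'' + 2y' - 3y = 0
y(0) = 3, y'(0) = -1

General solution: y = C₁e^x + C₂e^(-3x)
Applying ICs: C₁ = 2, C₂ = 1
Particular solution: y = 2e^x + e^(-3x)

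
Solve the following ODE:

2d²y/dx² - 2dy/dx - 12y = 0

Characteristic equation: 2r² - 2r - 12 = 0
Divide by 2: r² - r - 6 = 0
Roots: r = 3, -2 (distinct real)
General solution: y = C₁e^(3x) + C₂e^(-2x)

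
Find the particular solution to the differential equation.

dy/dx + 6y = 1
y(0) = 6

General solution: y = 1/6 + Ce^(-6x)
Applying y(0) = 6: C = 6 - 1/6 = 35/6
Particular solution: y = 1/6 + (35/6)e^(-6x)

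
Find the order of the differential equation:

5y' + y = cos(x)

The order is 1 (highest derivative is of order 1).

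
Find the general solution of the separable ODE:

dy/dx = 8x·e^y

Separating variables and integrating:
-e^(-y) = 4x² + C

General solution: y = -ln(C - 4x²)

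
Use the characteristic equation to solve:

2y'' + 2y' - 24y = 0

Characteristic equation: 2r² + 2r - 24 = 0
Divide by 2: r² + r - 12 = 0
Roots: r = 3, -4 (distinct real)
General solution: y = C₁e^(3x) + C₂e^(-4x)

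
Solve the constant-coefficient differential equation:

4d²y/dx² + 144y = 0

Characteristic equation: 4r² + 144 = 0
Divide by 4: r² + 36 = 0
Roots: r = ±6i (complex conjugates)
General solution: y = C₁cos(6x) + C₂sin(6x)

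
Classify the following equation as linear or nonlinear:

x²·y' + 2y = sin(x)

Linear (y and its derivatives appear to the first power only, no products of y terms)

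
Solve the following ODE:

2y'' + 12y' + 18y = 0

Characteristic equation: 2r² + 12r + 18 = 0
Divide by 2: r² + 6r + 9 = 0
Factored: (r + 3)² = 0
Repeated root: r = -3
General solution: y = (C₁ + C₂x)e^(-3x)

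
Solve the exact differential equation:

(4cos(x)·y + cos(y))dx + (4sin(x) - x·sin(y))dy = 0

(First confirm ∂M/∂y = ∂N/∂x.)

Verify exactness: ∂M/∂y = ∂N/∂x ✓
Find F(x,y) such that ∂F/∂x = M, ∂F/∂y = N
Solution: 4sin(x)·y + x·cos(y) = C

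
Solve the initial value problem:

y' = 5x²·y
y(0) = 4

General solution: y = Ce^(5x³/3)
Applying IC y(0) = 4:
Particular solution: y = 4e^(5x³/3)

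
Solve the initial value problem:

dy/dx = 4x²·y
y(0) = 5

General solution: y = Ce^(4x³/3)
Applying IC y(0) = 5:
Particular solution: y = 5e^(4x³/3)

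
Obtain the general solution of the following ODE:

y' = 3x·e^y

Separating variables and integrating:
-e^(-y) = 3x²/2 + C

General solution: y = -ln(C - 3x²/2)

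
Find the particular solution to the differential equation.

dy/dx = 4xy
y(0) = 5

General solution: y = Ce^(2x²)
Applying IC y(0) = 5:
Particular solution: y = 5e^(2x²)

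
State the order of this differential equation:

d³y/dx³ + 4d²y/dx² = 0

The order is 3 (highest derivative is of order 3).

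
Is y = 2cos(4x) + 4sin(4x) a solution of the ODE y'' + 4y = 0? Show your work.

Verification:
y'' = -32cos(4x) - 64sin(4x)
y'' + 4y ≠ 0 (frequency mismatch: got 16 instead of 4)

No, it is not a solution.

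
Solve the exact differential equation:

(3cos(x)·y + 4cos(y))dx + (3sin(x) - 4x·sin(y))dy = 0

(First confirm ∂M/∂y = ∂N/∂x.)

Verify exactness: ∂M/∂y = ∂N/∂x ✓
Find F(x,y) such that ∂F/∂x = M, ∂F/∂y = N
Solution: 3sin(x)·y + 4x·cos(y) = C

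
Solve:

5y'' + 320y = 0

Characteristic equation: 5r² + 320 = 0
Divide by 5: r² + 64 = 0
Roots: r = ±8i (complex conjugates)
General solution: y = C₁cos(8x) + C₂sin(8x)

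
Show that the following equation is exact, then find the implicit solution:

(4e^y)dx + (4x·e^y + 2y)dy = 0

Verify exactness: ∂M/∂y = ∂N/∂x ✓
Find F(x,y) such that ∂F/∂x = M, ∂F/∂y = N
Solution: 4x·e^y + y² = C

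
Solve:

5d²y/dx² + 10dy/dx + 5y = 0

Characteristic equation: 5r² + 10r + 5 = 0
Divide by 5: r² + 2r + 1 = 0
Factored: (r + 1)² = 0
Repeated root: r = -1
General solution: y = (C₁ + C₂x)e^(-x)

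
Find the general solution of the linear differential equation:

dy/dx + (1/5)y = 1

Using integrating factor method:

General solution: y = 5 + Ce^(-x/5)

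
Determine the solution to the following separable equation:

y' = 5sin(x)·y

Separating variables and integrating:
ln|y| = -5cos(x) + C

General solution: y = Ce^(-5cos(x))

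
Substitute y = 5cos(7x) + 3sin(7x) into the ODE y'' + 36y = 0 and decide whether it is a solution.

Verification:
y'' = -245cos(7x) - 147sin(7x)
y'' + 36y ≠ 0 (frequency mismatch: got 49 instead of 36)

No, it is not a solution.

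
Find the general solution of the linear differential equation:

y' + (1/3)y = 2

Using integrating factor method:

General solution: y = 6 + Ce^(-x/3)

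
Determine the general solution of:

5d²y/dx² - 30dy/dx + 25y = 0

Characteristic equation: 5r² - 30r + 25 = 0
Divide by 5: r² - 6r + 5 = 0
Roots: r = 5, 1 (distinct real)
General solution: y = C₁e^(5x) + C₂e^x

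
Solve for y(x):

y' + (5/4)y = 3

Using integrating factor method:

General solution: y = 12/5 + Ce^(-5x/4)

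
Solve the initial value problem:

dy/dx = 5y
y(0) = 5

General solution: y = Ce^(5x)
Applying IC y(0) = 5:
Particular solution: y = 5e^(5x)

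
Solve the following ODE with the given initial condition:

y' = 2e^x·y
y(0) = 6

General solution: y = Ce^(2e^x)
Applying IC y(0) = 6:
Particular solution: y = 6e^(2(e^x - 1))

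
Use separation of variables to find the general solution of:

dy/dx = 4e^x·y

Separating variables and integrating:
ln|y| = 4e^x + C

General solution: y = Ce^(4e^x)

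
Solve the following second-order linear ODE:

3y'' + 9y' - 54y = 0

Characteristic equation: 3r² + 9r - 54 = 0
Divide by 3: r² + 3r - 18 = 0
Roots: r = 3, -6 (distinct real)
General solution: y = C₁e^(3x) + C₂e^(-6x)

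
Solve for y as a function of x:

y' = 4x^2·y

Separating variables and integrating:
ln|y| = 4x^3/3 + C

General solution: y = Ce^(4x^3/3)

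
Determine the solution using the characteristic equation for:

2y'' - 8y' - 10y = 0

Characteristic equation: 2r² - 8r - 10 = 0
Divide by 2: r² - 4r - 5 = 0
Roots: r = 5, -1 (distinct real)
General solution: y = C₁e^(5x) + C₂e^(-x)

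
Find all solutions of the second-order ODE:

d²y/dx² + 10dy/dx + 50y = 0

Characteristic equation: r² + 10r + 50 = 0
Roots: r = -5 ± 5i (complex conjugates)
General solution: y = e^(-5x)(C₁cos(5x) + C₂sin(5x))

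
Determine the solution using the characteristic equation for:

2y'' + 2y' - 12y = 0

Characteristic equation: 2r² + 2r - 12 = 0
Divide by 2: r² + r - 6 = 0
Roots: r = 2, -3 (distinct real)
General solution: y = C₁e^(2x) + C₂e^(-3x)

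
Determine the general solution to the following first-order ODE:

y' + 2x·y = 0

Using integrating factor method:

General solution: y = Ce^(-x^2)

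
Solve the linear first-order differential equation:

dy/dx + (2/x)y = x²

Using integrating factor method:

General solution: y = (1/5)x^3 + Cx^(-2)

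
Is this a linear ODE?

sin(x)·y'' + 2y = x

Yes. Linear (y and its derivatives appear to the first power only, no products of y terms)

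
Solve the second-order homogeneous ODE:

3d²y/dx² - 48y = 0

Characteristic equation: 3r² - 48 = 0
Divide by 3: r² - 16 = 0
Roots: r = 4, -4 (distinct real)
General solution: y = C₁e^(4x) + C₂e^(-4x)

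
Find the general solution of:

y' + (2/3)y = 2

Using integrating factor method:

General solution: y = 3 + Ce^(-2x/3)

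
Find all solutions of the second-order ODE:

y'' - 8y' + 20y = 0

Characteristic equation: r² - 8r + 20 = 0
Roots: r = 4 ± 2i (complex conjugates)
General solution: y = e^(4x)(C₁cos(2x) + C₂sin(2x))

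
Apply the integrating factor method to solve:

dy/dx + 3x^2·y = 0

Using integrating factor method:

General solution: y = Ce^(-x^3)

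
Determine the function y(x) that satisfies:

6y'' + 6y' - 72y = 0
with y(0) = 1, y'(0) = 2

General solution: y = C₁e^(3x) + C₂e^(-4x)
Applying ICs: C₁ = 6/7, C₂ = 1/7
Particular solution: y = (6/7)e^(3x) + (1/7)e^(-4x)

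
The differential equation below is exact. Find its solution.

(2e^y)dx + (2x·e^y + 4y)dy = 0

Verify exactness: ∂M/∂y = ∂N/∂x ✓
Find F(x,y) such that ∂F/∂x = M, ∂F/∂y = N
Solution: 2x·e^y + 2y² = C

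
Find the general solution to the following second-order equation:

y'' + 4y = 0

Characteristic equation: r² + 4 = 0
Roots: r = ±2i (complex conjugates)
General solution: y = C₁cos(2x) + C₂sin(2x)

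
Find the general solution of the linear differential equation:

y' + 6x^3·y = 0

Using integrating factor method:

General solution: y = Ce^(-3x^4/2)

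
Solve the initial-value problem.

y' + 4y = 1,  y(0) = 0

General solution: y = 1/4 + Ce^(-4x)
Applying y(0) = 0: C = 0 - 1/4 = -1/4
Particular solution: y = 1/4 - (1/4)e^(-4x)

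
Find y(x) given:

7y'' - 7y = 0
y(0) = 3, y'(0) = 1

General solution: y = C₁e^x + C₂e^(-x)
Applying ICs: C₁ = 2, C₂ = 1
Particular solution: y = 2e^x + e^(-x)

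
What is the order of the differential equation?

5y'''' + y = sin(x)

The order is 4 (highest derivative is of order 4).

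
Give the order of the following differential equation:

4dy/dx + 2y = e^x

The order is 1 (highest derivative is of order 1).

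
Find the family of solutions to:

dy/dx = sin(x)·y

Separating variables and integrating:
ln|y| = -cos(x) + C

General solution: y = Ce^(-cos(x))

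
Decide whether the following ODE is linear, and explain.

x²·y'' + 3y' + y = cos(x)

Linear (y and its derivatives appear to the first power only, no products of y terms)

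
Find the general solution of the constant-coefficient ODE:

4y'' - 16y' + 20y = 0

Characteristic equation: 4r² - 16r + 20 = 0
Divide by 4: r² - 4r + 5 = 0
Roots: r = 2 ± i (complex conjugates)
General solution: y = e^(2x)(C₁cos(x) + C₂sin(x))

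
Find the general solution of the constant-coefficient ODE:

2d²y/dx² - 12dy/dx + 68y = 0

Characteristic equation: 2r² - 12r + 68 = 0
Divide by 2: r² - 6r + 34 = 0
Roots: r = 3 ± 5i (complex conjugates)
General solution: y = e^(3x)(C₁cos(5x) + C₂sin(5x))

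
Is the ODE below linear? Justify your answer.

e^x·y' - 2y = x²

Yes. Linear (y and its derivatives appear to the first power only, no products of y terms)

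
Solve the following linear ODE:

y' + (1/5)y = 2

Using integrating factor method:

General solution: y = 10 + Ce^(-x/5)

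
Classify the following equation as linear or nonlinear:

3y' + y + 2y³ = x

Nonlinear (y³ term)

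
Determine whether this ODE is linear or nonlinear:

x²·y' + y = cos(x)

Linear (y and its derivatives appear to the first power only, no products of y terms)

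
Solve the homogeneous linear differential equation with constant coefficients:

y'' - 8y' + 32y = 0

Characteristic equation: r² - 8r + 32 = 0
Roots: r = 4 ± 4i (complex conjugates)
General solution: y = e^(4x)(C₁cos(4x) + C₂sin(4x))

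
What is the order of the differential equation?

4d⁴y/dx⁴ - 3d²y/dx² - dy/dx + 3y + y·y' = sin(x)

The order is 4 (highest derivative is of order 4).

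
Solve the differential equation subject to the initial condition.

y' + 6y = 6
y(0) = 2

General solution: y = 1 + Ce^(-6x)
Applying y(0) = 2: C = 2 - 1 = 1
Particular solution: y = 1 + e^(-6x)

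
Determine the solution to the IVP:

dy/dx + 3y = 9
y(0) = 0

General solution: y = 3 + Ce^(-3x)
Applying y(0) = 0: C = 0 - 3 = -3
Particular solution: y = 3 - 3e^(-3x)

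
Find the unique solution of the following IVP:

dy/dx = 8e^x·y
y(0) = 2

General solution: y = Ce^(8e^x)
Applying IC y(0) = 2:
Particular solution: y = 2e^(8(e^x - 1))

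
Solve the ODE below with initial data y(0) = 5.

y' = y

General solution: y = Ce^x
Applying IC y(0) = 5:
Particular solution: y = 5e^x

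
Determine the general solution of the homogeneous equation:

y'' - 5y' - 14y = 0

Characteristic equation: r² - 5r - 14 = 0
Roots: r = 7, -2 (distinct real)
General solution: y = C₁e^(7x) + C₂e^(-2x)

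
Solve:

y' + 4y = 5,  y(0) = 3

General solution: y = 5/4 + Ce^(-4x)
Applying y(0) = 3: C = 3 - 5/4 = 7/4
Particular solution: y = 5/4 + (7/4)e^(-4x)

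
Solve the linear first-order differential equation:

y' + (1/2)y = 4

Using integrating factor method:

General solution: y = 8 + Ce^(-x/2)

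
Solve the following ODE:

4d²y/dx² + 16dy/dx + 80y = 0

Characteristic equation: 4r² + 16r + 80 = 0
Divide by 4: r² + 4r + 20 = 0
Roots: r = -2 ± 4i (complex conjugates)
General solution: y = e^(-2x)(C₁cos(4x) + C₂sin(4x))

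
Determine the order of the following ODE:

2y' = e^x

The order is 1 (highest derivative is of order 1).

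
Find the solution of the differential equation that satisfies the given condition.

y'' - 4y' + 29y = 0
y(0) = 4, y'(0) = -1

General solution: y = e^(2x)(C₁cos(5x) + C₂sin(5x))
Complex roots r = 2 ± 5i
Applying ICs: C₁ = 4, C₂ = -9/5
Particular solution: y = e^(2x)(4cos(5x) - (9/5)sin(5x))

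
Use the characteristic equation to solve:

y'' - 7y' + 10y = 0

Characteristic equation: r² - 7r + 10 = 0
Roots: r = 5, 2 (distinct real)
General solution: y = C₁e^(5x) + C₂e^(2x)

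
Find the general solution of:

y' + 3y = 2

Using integrating factor method:

General solution: y = 2/3 + Ce^(-3x)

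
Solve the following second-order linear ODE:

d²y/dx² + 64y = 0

Characteristic equation: r² + 64 = 0
Roots: r = ±8i (complex conjugates)
General solution: y = C₁cos(8x) + C₂sin(8x)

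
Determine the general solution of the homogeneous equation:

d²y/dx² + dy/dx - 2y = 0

Characteristic equation: r² + r - 2 = 0
Roots: r = 1, -2 (distinct real)
General solution: y = C₁e^x + C₂e^(-2x)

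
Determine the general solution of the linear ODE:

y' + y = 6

Using integrating factor method:

General solution: y = 6 + Ce^(-x)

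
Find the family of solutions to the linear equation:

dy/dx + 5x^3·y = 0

Using integrating factor method:

General solution: y = Ce^(-5x^4/4)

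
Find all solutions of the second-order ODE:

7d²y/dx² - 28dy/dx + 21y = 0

Characteristic equation: 7r² - 28r + 21 = 0
Divide by 7: r² - 4r + 3 = 0
Roots: r = 3, 1 (distinct real)
General solution: y = C₁e^(3x) + C₂e^x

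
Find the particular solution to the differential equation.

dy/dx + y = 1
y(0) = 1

General solution: y = 1 + Ce^(-x)
Applying y(0) = 1: C = 1 - 1 = 0
Particular solution: y = 1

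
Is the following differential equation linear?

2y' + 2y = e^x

Yes. Linear (y and its derivatives appear to the first power only, no products of y terms)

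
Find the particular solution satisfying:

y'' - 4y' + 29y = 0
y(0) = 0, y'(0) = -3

General solution: y = e^(2x)(C₁cos(5x) + C₂sin(5x))
Complex roots r = 2 ± 5i
Applying ICs: C₁ = 0, C₂ = -3/5
Particular solution: y = e^(2x)(-(3/5)sin(5x))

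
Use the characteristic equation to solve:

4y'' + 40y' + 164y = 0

Characteristic equation: 4r² + 40r + 164 = 0
Divide by 4: r² + 10r + 41 = 0
Roots: r = -5 ± 4i (complex conjugates)
General solution: y = e^(-5x)(C₁cos(4x) + C₂sin(4x))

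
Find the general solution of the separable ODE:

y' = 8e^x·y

Separating variables and integrating:
ln|y| = 8e^x + C

General solution: y = Ce^(8e^x)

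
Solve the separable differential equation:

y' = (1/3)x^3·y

Separating variables and integrating:
ln|y| = x^4/12 + C

General solution: y = Ce^(x^4/12)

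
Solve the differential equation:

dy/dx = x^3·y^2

Separating variables and integrating:
-1/y = x^4/4 + C

General solution: y^-1 = (-1/4)x^4 + C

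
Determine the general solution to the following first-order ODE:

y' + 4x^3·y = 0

Using integrating factor method:

General solution: y = Ce^(-x^4)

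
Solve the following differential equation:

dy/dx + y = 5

Using integrating factor method:

General solution: y = 5 + Ce^(-x)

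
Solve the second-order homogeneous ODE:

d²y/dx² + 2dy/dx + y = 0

Characteristic equation: r² + 2r + 1 = 0
Factored: (r + 1)² = 0
Repeated root: r = -1
General solution: y = (C₁ + C₂x)e^(-x)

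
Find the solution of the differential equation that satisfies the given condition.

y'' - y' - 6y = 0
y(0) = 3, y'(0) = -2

General solution: y = C₁e^(3x) + C₂e^(-2x)
Applying ICs: C₁ = 4/5, C₂ = 11/5
Particular solution: y = (4/5)e^(3x) + (11/5)e^(-2x)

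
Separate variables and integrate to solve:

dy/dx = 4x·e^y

Separating variables and integrating:
-e^(-y) = 2x² + C

General solution: y = -ln(C - 2x²)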